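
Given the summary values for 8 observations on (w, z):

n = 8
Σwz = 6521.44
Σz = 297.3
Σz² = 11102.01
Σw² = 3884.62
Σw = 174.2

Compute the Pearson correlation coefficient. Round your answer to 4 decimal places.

r = (nΣwz − ΣwΣz) / √[(nΣw² − (Σw)²)(nΣz² − (Σz)²)]
Numerator: 8×6521.44 − 174.2×297.3 = 381.86
Denominator: √[(31076.96 − 30345.64)(88816.08 − 88387.29)] = √[731.32 × 428.79] = 559.9846
r = 381.86 / 559.9846 ≈ 0.6819

0.6819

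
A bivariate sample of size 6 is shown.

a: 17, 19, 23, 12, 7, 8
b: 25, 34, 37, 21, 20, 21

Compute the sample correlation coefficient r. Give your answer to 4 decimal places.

n = 6, Σa = 86, Σb = 158, Σa² = 1436, Σb² = 4432, Σab = 2482
nΣab − ΣaΣb = 14892 − 13588 = 1304
nΣa² − (Σa)² = 8616 − 7396 = 1220; nΣb² − (Σb)² = 26592 − 24964 = 1628
r = 1304 / √(1220 × 1628) = 1304 / 1409.3119 ≈ 0.9253

0.9253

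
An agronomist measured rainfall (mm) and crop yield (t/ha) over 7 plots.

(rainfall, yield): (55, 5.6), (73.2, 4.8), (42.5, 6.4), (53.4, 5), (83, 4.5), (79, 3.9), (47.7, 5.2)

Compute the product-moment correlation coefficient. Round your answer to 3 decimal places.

n = 7, Σx = 433.8, Σy = 35.4, Σx² = 28446.34, Σy² = 182.86, Σxy = 2128
nΣxy − ΣxΣy = 14896 − 15356.52 = -460.52
nΣx² − (Σx)² = 199124.38 − 188182.44 = 10941.94; nΣy² − (Σy)² = 1280.02 − 1253.16 = 26.86
r = -460.52 / √(10941.94 × 26.86) = -460.52 / 542.1259 ≈ -0.849

-0.849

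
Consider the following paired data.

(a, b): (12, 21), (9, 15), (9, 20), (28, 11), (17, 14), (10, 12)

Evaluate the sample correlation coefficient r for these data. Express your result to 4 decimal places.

-0.5512

n = 6, Σa = 85, Σb = 93, Σa² = 1479, Σb² = 1527, Σab = 1233
nΣab − ΣaΣb = 7398 − 7905 = -507
nΣa² − (Σa)² = 8874 − 7225 = 1649; nΣb² − (Σb)² = 9162 − 8649 = 513
r = -507 / √(1649 × 513) = -507 / 919.7483 ≈ -0.5512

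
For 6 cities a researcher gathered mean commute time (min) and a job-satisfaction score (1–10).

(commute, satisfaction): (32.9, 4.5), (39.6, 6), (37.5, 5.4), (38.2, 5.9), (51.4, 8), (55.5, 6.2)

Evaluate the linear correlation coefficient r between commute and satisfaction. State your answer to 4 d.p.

n = 6, Σx = 255.1, Σy = 36, Σx² = 11238.27, Σy² = 222.66, Σxy = 1568.83
nΣxy − ΣxΣy = 9412.98 − 9183.6 = 229.38
nΣx² − (Σx)² = 67429.62 − 65076.01 = 2353.61; nΣy² − (Σy)² = 1335.96 − 1296 = 39.96
r = 229.38 / √(2353.61 × 39.96) = 229.38 / 306.6761 ≈ 0.7480

0.7480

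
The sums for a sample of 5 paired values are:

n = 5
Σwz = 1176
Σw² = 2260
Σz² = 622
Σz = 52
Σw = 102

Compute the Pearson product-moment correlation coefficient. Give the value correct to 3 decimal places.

0.955

r = (nΣwz − ΣwΣz) / √[(nΣw² − (Σw)²)(nΣz² − (Σz)²)]
Numerator: 5×1176 − 102×52 = 576
Denominator: √[(11300 − 10404)(3110 − 2704)] = √[896 × 406] = 603.1385
r = 576 / 603.1385 ≈ 0.955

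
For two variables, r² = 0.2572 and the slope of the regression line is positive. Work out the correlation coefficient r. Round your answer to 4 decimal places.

|r| = √0.2572 = 0.5071
The association is positive, so r = 0.5071.

0.5071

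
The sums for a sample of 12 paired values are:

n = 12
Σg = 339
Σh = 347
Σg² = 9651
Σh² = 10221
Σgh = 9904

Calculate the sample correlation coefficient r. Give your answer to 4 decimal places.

r = (nΣgh − ΣgΣh) / √[(nΣg² − (Σg)²)(nΣh² − (Σh)²)]
Numerator: 12×9904 − 339×347 = 1215
Denominator: √[(115812 − 114921)(122652 − 120409)] = √[891 × 2243] = 1413.6877
r = 1215 / 1413.6877 ≈ 0.8595

0.8595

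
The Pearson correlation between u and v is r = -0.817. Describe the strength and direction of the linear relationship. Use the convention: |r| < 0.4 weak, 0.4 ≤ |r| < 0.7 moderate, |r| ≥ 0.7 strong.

strong negative

r = -0.817 < 0 so the relationship is negative.
|r| = 0.817, which falls in the strong range.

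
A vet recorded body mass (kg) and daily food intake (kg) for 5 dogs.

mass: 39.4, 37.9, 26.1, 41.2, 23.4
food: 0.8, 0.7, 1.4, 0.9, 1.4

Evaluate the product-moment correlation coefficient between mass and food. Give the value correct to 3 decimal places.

-0.931

n = 5, Σx = 168, Σy = 5.2, Σx² = 5914.98, Σy² = 5.86, Σxy = 164.43
nΣxy − ΣxΣy = 822.15 − 873.6 = -51.45
nΣx² − (Σx)² = 29574.9 − 28224 = 1350.9; nΣy² − (Σy)² = 29.3 − 27.04 = 2.26
r = -51.45 / √(1350.9 × 2.26) = -51.45 / 55.2543 ≈ -0.931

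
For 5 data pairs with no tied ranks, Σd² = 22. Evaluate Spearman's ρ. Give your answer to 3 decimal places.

-0.100

ρ = 1 − 6Σd² / [n(n²−1)] = 1 − 6×22 / (5×24)
  = 1 − 132/120 = 1 − 1.1000 ≈ -0.100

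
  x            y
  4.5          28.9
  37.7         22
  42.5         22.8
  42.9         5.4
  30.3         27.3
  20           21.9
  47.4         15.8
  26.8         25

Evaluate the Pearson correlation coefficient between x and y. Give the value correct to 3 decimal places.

-0.647

n = 8, Σx = 252.1, Σy = 169.1, Σx² = 9371.29, Σy² = 3967.75, Σxy = 4844.22
nΣxy − ΣxΣy = 38753.76 − 42630.11 = -3876.35
nΣx² − (Σx)² = 74970.32 − 63554.41 = 11415.91; nΣy² − (Σy)² = 31742 − 28594.81 = 3147.19
r = -3876.35 / √(11415.91 × 3147.19) = -3876.35 / 5994.0001 ≈ -0.647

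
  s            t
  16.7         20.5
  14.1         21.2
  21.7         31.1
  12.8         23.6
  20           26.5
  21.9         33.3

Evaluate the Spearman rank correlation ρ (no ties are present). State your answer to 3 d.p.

Rank s: 3, 2, 5, 1, 4, 6
Rank t: 1, 2, 5, 3, 4, 6
d = rank(s) − rank(t): 2, 0, 0, -2, 0, 0; Σd² = 8
ρ = 1 − 6Σd² / [n(n²−1)] = 1 − 6×8 / (6×35) = 1 − 48/210 ≈ 0.771

0.771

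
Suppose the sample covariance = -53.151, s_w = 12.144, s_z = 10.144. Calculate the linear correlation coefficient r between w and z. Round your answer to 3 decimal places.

-0.431

r = Cov(w,z) / (s_w · s_z) = -53.151 / (12.144 × 10.144)
  = -53.151 / 123.1887 ≈ -0.431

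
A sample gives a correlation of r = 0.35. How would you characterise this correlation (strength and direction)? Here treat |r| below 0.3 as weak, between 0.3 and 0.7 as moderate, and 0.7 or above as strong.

moderate positive

r = 0.35 > 0 so the relationship is positive.
|r| = 0.35, which falls in the moderate range.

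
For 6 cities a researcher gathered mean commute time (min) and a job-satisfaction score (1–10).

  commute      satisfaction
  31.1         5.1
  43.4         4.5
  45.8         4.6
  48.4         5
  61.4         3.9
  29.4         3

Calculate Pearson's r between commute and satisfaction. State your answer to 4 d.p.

n = 6, Σx = 259.5, Σy = 26.1, Σx² = 11925.29, Σy² = 116.63, Σxy = 1134.25
nΣxy − ΣxΣy = 6805.5 − 6772.95 = 32.55
nΣx² − (Σx)² = 71551.74 − 67340.25 = 4211.49; nΣy² − (Σy)² = 699.78 − 681.21 = 18.57
r = 32.55 / √(4211.49 × 18.57) = 32.55 / 279.6558 ≈ 0.1164

0.1164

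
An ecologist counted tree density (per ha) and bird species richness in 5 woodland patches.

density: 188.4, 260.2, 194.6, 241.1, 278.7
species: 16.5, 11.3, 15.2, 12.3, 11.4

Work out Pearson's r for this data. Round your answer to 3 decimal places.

-0.966

n = 5, Σx = 1163, Σy = 66.7, Σx² = 276870.66, Σy² = 912.23, Σxy = 15149.49
nΣxy − ΣxΣy = 75747.45 − 77572.1 = -1824.65
nΣx² − (Σx)² = 1384353.3 − 1352569 = 31784.3; nΣy² − (Σy)² = 4561.15 − 4448.89 = 112.26
r = -1824.65 / √(31784.3 × 112.26) = -1824.65 / 1888.9430 ≈ -0.966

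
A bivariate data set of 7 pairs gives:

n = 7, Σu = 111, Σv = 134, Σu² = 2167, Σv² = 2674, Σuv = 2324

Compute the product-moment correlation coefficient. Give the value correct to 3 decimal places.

r = (nΣuv − ΣuΣv) / √[(nΣu² − (Σu)²)(nΣv² − (Σv)²)]
Numerator: 7×2324 − 111×134 = 1394
Denominator: √[(15169 − 12321)(18718 − 17956)] = √[2848 × 762] = 1473.1517
r = 1394 / 1473.1517 ≈ 0.946

0.946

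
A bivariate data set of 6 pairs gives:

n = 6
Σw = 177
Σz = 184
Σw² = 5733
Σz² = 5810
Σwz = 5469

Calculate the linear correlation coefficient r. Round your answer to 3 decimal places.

r = (nΣwz − ΣwΣz) / √[(nΣw² − (Σw)²)(nΣz² − (Σz)²)]
Numerator: 6×5469 − 177×184 = 246
Denominator: √[(34398 − 31329)(34860 − 33856)] = √[3069 × 1004] = 1755.3564
r = 246 / 1755.3564 ≈ 0.140

0.140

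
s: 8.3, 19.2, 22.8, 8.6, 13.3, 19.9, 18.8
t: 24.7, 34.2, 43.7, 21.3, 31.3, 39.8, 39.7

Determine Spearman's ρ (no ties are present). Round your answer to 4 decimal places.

Rank s: 1, 5, 7, 2, 3, 6, 4
Rank t: 2, 4, 7, 1, 3, 6, 5
d = rank(s) − rank(t): -1, 1, 0, 1, 0, 0, -1; Σd² = 4
ρ = 1 − 6Σd² / [n(n²−1)] = 1 − 6×4 / (7×48) = 1 − 24/336 ≈ 0.9286

0.9286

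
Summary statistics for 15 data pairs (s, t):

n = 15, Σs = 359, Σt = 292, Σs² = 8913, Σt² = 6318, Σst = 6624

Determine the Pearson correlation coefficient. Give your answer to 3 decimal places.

-0.808

r = (nΣst − ΣsΣt) / √[(nΣs² − (Σs)²)(nΣt² − (Σt)²)]
Numerator: 15×6624 − 359×292 = -5468
Denominator: √[(133695 − 128881)(94770 − 85264)] = √[4814 × 9506] = 6764.7531
r = -5468 / 6764.7531 ≈ -0.808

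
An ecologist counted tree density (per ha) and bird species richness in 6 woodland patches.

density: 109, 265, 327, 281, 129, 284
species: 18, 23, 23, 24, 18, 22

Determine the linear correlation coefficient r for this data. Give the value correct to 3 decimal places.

0.941

n = 6, Σx = 1395, Σy = 128, Σx² = 365293, Σy² = 2766, Σxy = 30892
nΣxy − ΣxΣy = 185352 − 178560 = 6792
nΣx² − (Σx)² = 2191758 − 1946025 = 245733; nΣy² − (Σy)² = 16596 − 16384 = 212
r = 6792 / √(245733 × 212) = 6792 / 7217.7140 ≈ 0.941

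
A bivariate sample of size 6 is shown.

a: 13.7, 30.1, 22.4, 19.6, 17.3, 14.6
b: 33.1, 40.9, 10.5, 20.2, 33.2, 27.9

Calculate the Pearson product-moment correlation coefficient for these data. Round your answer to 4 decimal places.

n = 6, Σa = 117.7, Σb = 165.8, Σa² = 2492.07, Σb² = 5167.36, Σab = 3297.38
nΣab − ΣaΣb = 19784.28 − 19514.66 = 269.62
nΣa² − (Σa)² = 14952.42 − 13853.29 = 1099.13; nΣb² − (Σb)² = 31004.16 − 27489.64 = 3514.52
r = 269.62 / √(1099.13 × 3514.52) = 269.62 / 1965.4298 ≈ 0.1372

0.1372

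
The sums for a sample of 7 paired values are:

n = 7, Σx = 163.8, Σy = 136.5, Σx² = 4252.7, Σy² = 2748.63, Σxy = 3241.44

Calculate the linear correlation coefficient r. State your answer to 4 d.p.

0.2479

r = (nΣxy − ΣxΣy) / √[(nΣx² − (Σx)²)(nΣy² − (Σy)²)]
Numerator: 7×3241.44 − 163.8×136.5 = 331.38
Denominator: √[(29768.9 − 26830.44)(19240.41 − 18632.25)] = √[2938.46 × 608.16] = 1336.8073
r = 331.38 / 1336.8073 ≈ 0.2479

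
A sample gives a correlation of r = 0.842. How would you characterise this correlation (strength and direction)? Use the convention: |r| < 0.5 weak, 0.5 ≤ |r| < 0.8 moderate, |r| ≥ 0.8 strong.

r = 0.842 > 0 so the relationship is positive.
|r| = 0.842, which falls in the strong range.

strong positive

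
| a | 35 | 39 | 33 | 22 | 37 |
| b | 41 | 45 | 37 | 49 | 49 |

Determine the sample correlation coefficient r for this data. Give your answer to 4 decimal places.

-0.2538

n = 5, Σa = 166, Σb = 221, Σa² = 5688, Σb² = 9877, Σab = 7302
nΣab − ΣaΣb = 36510 − 36686 = -176
nΣa² − (Σa)² = 28440 − 27556 = 884; nΣb² − (Σb)² = 49385 − 48841 = 544
r = -176 / √(884 × 544) = -176 / 693.4667 ≈ -0.2538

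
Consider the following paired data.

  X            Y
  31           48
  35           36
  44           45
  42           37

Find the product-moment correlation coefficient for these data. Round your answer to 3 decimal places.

-0.242

n = 4, ΣX = 152, ΣY = 166, ΣX² = 5886, ΣY² = 6994, ΣXY = 6282
nΣXY − ΣXΣY = 25128 − 25232 = -104
nΣX² − (ΣX)² = 23544 − 23104 = 440; nΣY² − (ΣY)² = 27976 − 27556 = 420
r = -104 / √(440 × 420) = -104 / 429.8837 ≈ -0.242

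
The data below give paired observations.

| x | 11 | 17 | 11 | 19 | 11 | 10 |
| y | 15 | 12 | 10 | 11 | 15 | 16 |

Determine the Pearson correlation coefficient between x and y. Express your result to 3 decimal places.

n = 6, Σx = 79, Σy = 79, Σx² = 1113, Σy² = 1071, Σxy = 1013
nΣxy − ΣxΣy = 6078 − 6241 = -163
nΣx² − (Σx)² = 6678 − 6241 = 437; nΣy² − (Σy)² = 6426 − 6241 = 185
r = -163 / √(437 × 185) = -163 / 284.3326 ≈ -0.573

-0.573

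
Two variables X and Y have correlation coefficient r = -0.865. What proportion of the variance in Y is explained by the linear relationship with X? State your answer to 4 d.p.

0.7482

r² = (-0.865)² = 0.7482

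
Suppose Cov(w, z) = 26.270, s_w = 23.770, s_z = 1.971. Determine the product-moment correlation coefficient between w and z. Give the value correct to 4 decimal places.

0.5607

r = Cov(w,z) / (s_w · s_z) = 26.270 / (23.770 × 1.971)
  = 26.270 / 46.8507 ≈ 0.5607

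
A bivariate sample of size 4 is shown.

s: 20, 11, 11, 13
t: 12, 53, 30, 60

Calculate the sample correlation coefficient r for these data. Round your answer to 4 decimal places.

-0.7044

n = 4, Σs = 55, Σt = 155, Σs² = 811, Σt² = 7453, Σst = 1933
nΣst − ΣsΣt = 7732 − 8525 = -793
nΣs² − (Σs)² = 3244 − 3025 = 219; nΣt² − (Σt)² = 29812 − 24025 = 5787
r = -793 / √(219 × 5787) = -793 / 1125.7677 ≈ -0.7044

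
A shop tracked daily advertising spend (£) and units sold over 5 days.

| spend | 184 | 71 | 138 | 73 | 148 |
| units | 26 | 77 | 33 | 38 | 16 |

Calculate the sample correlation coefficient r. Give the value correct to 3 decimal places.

-0.734

n = 5, Σx = 614, Σy = 190, Σx² = 85174, Σy² = 9394, Σxy = 19947
nΣxy − ΣxΣy = 99735 − 116660 = -16925
nΣx² − (Σx)² = 425870 − 376996 = 48874; nΣy² − (Σy)² = 46970 − 36100 = 10870
r = -16925 / √(48874 × 10870) = -16925 / 23049.0863 ≈ -0.734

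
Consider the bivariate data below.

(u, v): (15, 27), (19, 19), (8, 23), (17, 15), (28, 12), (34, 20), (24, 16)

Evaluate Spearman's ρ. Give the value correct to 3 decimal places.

Rank u: 2, 4, 1, 3, 6, 7, 5
Rank v: 7, 4, 6, 2, 1, 5, 3
d = rank(u) − rank(v): -5, 0, -5, 1, 5, 2, 2; Σd² = 84
ρ = 1 − 6Σd² / [n(n²−1)] = 1 − 6×84 / (7×48) = 1 − 504/336 ≈ -0.500

-0.500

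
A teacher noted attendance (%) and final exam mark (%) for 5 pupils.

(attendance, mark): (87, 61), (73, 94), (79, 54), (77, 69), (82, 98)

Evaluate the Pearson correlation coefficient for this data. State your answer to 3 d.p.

-0.349

n = 5, Σx = 398, Σy = 376, Σx² = 31792, Σy² = 29838, Σxy = 29784
nΣxy − ΣxΣy = 148920 − 149648 = -728
nΣx² − (Σx)² = 158960 − 158404 = 556; nΣy² − (Σy)² = 149190 − 141376 = 7814
r = -728 / √(556 × 7814) = -728 / 2084.3666 ≈ -0.349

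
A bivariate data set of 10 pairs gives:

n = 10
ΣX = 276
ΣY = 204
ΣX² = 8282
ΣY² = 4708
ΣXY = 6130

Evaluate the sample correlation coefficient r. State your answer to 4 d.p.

0.8292

r = (nΣXY − ΣXΣY) / √[(nΣX² − (ΣX)²)(nΣY² − (ΣY)²)]
Numerator: 10×6130 − 276×204 = 4996
Denominator: √[(82820 − 76176)(47080 − 41616)] = √[6644 × 5464] = 6025.1818
r = 4996 / 6025.1818 ≈ 0.8292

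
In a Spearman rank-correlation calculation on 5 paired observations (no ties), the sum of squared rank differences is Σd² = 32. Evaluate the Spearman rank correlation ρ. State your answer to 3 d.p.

ρ = 1 − 6Σd² / [n(n²−1)] = 1 − 6×32 / (5×24)
  = 1 − 192/120 = 1 − 1.6000 ≈ -0.600

-0.600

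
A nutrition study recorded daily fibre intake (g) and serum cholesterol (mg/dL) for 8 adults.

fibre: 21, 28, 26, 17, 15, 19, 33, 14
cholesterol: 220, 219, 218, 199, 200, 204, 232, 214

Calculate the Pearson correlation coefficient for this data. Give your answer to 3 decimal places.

0.810

n = 8, Σx = 173, Σy = 1706, Σx² = 4061, Σy² = 364722, Σxy = 37331
nΣxy − ΣxΣy = 298648 − 295138 = 3510
nΣx² − (Σx)² = 32488 − 29929 = 2559; nΣy² − (Σy)² = 2917776 − 2910436 = 7340
r = 3510 / √(2559 × 7340) = 3510 / 4333.9428 ≈ 0.810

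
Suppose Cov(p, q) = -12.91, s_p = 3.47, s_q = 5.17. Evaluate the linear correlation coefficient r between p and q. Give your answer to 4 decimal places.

r = Cov(p,q) / (s_p · s_q) = -12.91 / (3.47 × 5.17)
  = -12.91 / 17.9399 ≈ -0.7196

-0.7196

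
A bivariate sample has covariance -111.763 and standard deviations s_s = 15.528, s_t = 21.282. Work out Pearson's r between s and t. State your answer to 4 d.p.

-0.3382

r = Cov(s,t) / (s_s · s_t) = -111.763 / (15.528 × 21.282)
  = -111.763 / 330.4669 ≈ -0.3382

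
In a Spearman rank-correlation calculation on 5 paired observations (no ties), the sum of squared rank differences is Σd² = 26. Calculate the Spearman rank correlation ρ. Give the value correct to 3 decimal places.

-0.300

ρ = 1 − 6Σd² / [n(n²−1)] = 1 − 6×26 / (5×24)
  = 1 − 156/120 = 1 − 1.3000 ≈ -0.300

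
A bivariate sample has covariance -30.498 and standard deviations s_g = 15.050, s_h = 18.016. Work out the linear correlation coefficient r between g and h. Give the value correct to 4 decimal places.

r = Cov(g,h) / (s_g · s_h) = -30.498 / (15.050 × 18.016)
  = -30.498 / 271.1408 ≈ -0.1125

-0.1125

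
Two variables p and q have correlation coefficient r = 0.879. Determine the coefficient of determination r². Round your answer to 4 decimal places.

r² = (0.879)² = 0.7726

0.7726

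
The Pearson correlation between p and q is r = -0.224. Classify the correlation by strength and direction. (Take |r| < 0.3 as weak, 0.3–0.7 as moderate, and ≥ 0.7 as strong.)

weak negative

r = -0.224 < 0 so the relationship is negative.
|r| = 0.224, which falls in the weak range.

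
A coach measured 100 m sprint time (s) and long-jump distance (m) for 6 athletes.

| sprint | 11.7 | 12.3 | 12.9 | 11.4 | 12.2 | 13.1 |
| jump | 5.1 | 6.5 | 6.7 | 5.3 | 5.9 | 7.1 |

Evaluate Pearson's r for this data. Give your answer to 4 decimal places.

0.9480

n = 6, Σx = 73.6, Σy = 36.6, Σx² = 905, Σy² = 226.46, Σxy = 451.46
nΣxy − ΣxΣy = 2708.76 − 2693.76 = 15
nΣx² − (Σx)² = 5430 − 5416.96 = 13.04; nΣy² − (Σy)² = 1358.76 − 1339.56 = 19.2
r = 15 / √(13.04 × 19.2) = 15 / 15.8230 ≈ 0.9480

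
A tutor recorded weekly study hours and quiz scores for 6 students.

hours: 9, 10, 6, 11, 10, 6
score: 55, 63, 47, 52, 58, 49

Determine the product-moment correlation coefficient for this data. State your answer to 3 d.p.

n = 6, Σx = 52, Σy = 324, Σx² = 474, Σy² = 17672, Σxy = 2853
nΣxy − ΣxΣy = 17118 − 16848 = 270
nΣx² − (Σx)² = 2844 − 2704 = 140; nΣy² − (Σy)² = 106032 − 104976 = 1056
r = 270 / √(140 × 1056) = 270 / 384.4997 ≈ 0.702

0.702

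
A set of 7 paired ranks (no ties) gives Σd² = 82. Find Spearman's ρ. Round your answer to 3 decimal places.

ρ = 1 − 6Σd² / [n(n²−1)] = 1 − 6×82 / (7×48)
  = 1 − 492/336 = 1 − 1.4643 ≈ -0.464

-0.464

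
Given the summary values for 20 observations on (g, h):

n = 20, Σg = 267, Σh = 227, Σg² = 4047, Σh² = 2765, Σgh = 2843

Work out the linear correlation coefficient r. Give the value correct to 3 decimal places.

-0.621

r = (nΣgh − ΣgΣh) / √[(nΣg² − (Σg)²)(nΣh² − (Σh)²)]
Numerator: 20×2843 − 267×227 = -3749
Denominator: √[(80940 − 71289)(55300 − 51529)] = √[9651 × 3771] = 6032.7374
r = -3749 / 6032.7374 ≈ -0.621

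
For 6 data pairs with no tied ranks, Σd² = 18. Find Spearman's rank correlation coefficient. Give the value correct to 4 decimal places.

ρ = 1 − 6Σd² / [n(n²−1)] = 1 − 6×18 / (6×35)
  = 1 − 108/210 = 1 − 0.51429 ≈ 0.4857

0.4857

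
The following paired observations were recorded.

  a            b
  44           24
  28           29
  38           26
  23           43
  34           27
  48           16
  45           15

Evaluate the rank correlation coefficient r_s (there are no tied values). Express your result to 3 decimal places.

Rank a: 5, 2, 4, 1, 3, 7, 6
Rank b: 3, 6, 4, 7, 5, 2, 1
d = rank(a) − rank(b): 2, -4, 0, -6, -2, 5, 5; Σd² = 110
ρ = 1 − 6Σd² / [n(n²−1)] = 1 − 6×110 / (7×48) = 1 − 660/336 ≈ -0.964

-0.964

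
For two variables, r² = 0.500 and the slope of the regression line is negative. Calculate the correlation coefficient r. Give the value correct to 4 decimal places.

|r| = √0.500 = 0.7071
The association is negative, so r = −0.7071.

-0.7071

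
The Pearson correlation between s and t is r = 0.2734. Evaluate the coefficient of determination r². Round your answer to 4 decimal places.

0.0747

r² = (0.2734)² = 0.0747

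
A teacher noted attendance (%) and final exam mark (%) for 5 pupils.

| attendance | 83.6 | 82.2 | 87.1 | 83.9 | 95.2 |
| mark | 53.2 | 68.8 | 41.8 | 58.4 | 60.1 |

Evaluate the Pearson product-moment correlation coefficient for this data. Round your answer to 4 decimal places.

-0.1239

n = 5, Σx = 432, Σy = 282.3, Σx² = 37434.46, Σy² = 16333.49, Σxy = 24364.94
nΣxy − ΣxΣy = 121824.7 − 121953.6 = -128.9
nΣx² − (Σx)² = 187172.3 − 186624 = 548.3; nΣy² − (Σy)² = 81667.45 − 79693.29 = 1974.16
r = -128.9 / √(548.3 × 1974.16) = -128.9 / 1040.3999 ≈ -0.1239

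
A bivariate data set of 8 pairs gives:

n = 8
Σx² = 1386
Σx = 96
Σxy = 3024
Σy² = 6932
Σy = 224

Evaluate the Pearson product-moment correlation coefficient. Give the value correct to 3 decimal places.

r = (nΣxy − ΣxΣy) / √[(nΣx² − (Σx)²)(nΣy² − (Σy)²)]
Numerator: 8×3024 − 96×224 = 2688
Denominator: √[(11088 − 9216)(55456 − 50176)] = √[1872 × 5280] = 3143.9084
r = 2688 / 3143.9084 ≈ 0.855

0.855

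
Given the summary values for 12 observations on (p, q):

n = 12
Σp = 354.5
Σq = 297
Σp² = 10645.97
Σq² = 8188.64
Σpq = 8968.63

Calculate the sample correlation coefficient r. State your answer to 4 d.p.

0.5109

r = (nΣpq − ΣpΣq) / √[(nΣp² − (Σp)²)(nΣq² − (Σq)²)]
Numerator: 12×8968.63 − 354.5×297 = 2337.06
Denominator: √[(127751.64 − 125670.25)(98263.68 − 88209)] = √[2081.39 × 10054.68] = 4574.6815
r = 2337.06 / 4574.6815 ≈ 0.5109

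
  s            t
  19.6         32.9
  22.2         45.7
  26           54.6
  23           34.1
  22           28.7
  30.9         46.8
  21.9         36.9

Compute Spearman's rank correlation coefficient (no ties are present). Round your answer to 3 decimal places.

Rank s: 1, 4, 6, 5, 3, 7, 2
Rank t: 2, 5, 7, 3, 1, 6, 4
d = rank(s) − rank(t): -1, -1, -1, 2, 2, 1, -2; Σd² = 16
ρ = 1 − 6Σd² / [n(n²−1)] = 1 − 6×16 / (7×48) = 1 − 96/336 ≈ 0.714

0.714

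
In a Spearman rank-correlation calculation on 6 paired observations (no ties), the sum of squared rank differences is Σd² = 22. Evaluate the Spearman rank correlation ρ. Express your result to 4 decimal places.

ρ = 1 − 6Σd² / [n(n²−1)] = 1 − 6×22 / (6×35)
  = 1 − 132/210 = 1 − 0.62857 ≈ 0.3714

0.3714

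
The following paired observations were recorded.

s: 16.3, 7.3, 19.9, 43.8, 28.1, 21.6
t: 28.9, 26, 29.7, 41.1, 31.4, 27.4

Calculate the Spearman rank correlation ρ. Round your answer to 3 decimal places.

Rank s: 2, 1, 3, 6, 5, 4
Rank t: 3, 1, 4, 6, 5, 2
d = rank(s) − rank(t): -1, 0, -1, 0, 0, 2; Σd² = 6
ρ = 1 − 6Σd² / [n(n²−1)] = 1 − 6×6 / (6×35) = 1 − 36/210 ≈ 0.829

0.829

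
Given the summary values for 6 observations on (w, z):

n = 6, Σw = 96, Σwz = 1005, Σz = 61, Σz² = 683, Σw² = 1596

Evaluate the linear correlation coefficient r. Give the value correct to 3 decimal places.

0.472

r = (nΣwz − ΣwΣz) / √[(nΣw² − (Σw)²)(nΣz² − (Σz)²)]
Numerator: 6×1005 − 96×61 = 174
Denominator: √[(9576 − 9216)(4098 − 3721)] = √[360 × 377] = 368.4020
r = 174 / 368.4020 ≈ 0.472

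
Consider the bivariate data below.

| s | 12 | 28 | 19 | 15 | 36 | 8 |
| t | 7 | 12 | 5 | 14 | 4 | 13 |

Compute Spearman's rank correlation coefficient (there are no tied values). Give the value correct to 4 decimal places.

Rank s: 2, 5, 4, 3, 6, 1
Rank t: 3, 4, 2, 6, 1, 5
d = rank(s) − rank(t): -1, 1, 2, -3, 5, -4; Σd² = 56
ρ = 1 − 6Σd² / [n(n²−1)] = 1 − 6×56 / (6×35) = 1 − 336/210 ≈ -0.6000

-0.6000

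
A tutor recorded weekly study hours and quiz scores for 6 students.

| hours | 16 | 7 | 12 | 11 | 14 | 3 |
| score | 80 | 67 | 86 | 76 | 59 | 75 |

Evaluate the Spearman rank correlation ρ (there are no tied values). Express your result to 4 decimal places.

Rank hours: 6, 2, 4, 3, 5, 1
Rank score: 5, 2, 6, 4, 1, 3
d = rank(hours) − rank(score): 1, 0, -2, -1, 4, -2; Σd² = 26
ρ = 1 − 6Σd² / [n(n²−1)] = 1 − 6×26 / (6×35) = 1 − 156/210 ≈ 0.2571

0.2571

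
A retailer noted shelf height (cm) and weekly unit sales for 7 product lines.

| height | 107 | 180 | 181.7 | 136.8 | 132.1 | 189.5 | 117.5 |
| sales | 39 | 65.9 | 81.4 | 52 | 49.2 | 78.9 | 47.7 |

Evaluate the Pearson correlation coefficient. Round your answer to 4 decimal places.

n = 7, Σx = 1044.6, Σy = 414.1, Σx² = 162745.04, Σy² = 26114.91, Σxy = 64994.6
nΣxy − ΣxΣy = 454962.2 − 432568.86 = 22393.34
nΣx² − (Σx)² = 1139215.28 − 1091189.16 = 48026.12; nΣy² − (Σy)² = 182804.37 − 171478.81 = 11325.56
r = 22393.34 / √(48026.12 × 11325.56) = 22393.34 / 23322.1505 ≈ 0.9602

0.9602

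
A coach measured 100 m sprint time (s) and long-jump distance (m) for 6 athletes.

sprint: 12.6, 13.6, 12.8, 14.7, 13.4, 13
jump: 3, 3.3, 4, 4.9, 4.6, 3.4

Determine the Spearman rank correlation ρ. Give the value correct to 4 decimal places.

Rank sprint: 1, 5, 2, 6, 4, 3
Rank jump: 1, 2, 4, 6, 5, 3
d = rank(sprint) − rank(jump): 0, 3, -2, 0, -1, 0; Σd² = 14
ρ = 1 − 6Σd² / [n(n²−1)] = 1 − 6×14 / (6×35) = 1 − 84/210 ≈ 0.6000

0.6000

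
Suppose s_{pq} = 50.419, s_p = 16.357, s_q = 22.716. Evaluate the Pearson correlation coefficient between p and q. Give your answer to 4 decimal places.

0.1357

r = Cov(p,q) / (s_p · s_q) = 50.419 / (16.357 × 22.716)
  = 50.419 / 371.5656 ≈ 0.1357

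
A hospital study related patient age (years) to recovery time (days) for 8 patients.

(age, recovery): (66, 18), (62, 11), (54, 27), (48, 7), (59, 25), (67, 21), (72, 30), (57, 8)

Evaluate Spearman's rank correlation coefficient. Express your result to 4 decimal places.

0.5000

Rank age: 6, 5, 2, 1, 4, 7, 8, 3
Rank recovery: 4, 3, 7, 1, 6, 5, 8, 2
d = rank(age) − rank(recovery): 2, 2, -5, 0, -2, 2, 0, 1; Σd² = 42
ρ = 1 − 6Σd² / [n(n²−1)] = 1 − 6×42 / (8×63) = 1 − 252/504 ≈ 0.5000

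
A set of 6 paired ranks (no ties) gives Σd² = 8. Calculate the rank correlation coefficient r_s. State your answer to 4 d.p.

0.7714

ρ = 1 − 6Σd² / [n(n²−1)] = 1 − 6×8 / (6×35)
  = 1 − 48/210 = 1 − 0.22857 ≈ 0.7714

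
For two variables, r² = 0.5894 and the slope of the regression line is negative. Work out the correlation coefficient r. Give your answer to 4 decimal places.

|r| = √0.5894 = 0.7677
The association is negative, so r = −0.7677.

-0.7677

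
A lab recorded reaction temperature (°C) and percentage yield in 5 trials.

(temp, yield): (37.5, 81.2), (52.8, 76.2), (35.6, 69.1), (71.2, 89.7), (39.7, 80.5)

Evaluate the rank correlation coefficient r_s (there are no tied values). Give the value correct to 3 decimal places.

0.600

Rank temp: 2, 4, 1, 5, 3
Rank yield: 4, 2, 1, 5, 3
d = rank(temp) − rank(yield): -2, 2, 0, 0, 0; Σd² = 8
ρ = 1 − 6Σd² / [n(n²−1)] = 1 − 6×8 / (5×24) = 1 − 48/120 ≈ 0.600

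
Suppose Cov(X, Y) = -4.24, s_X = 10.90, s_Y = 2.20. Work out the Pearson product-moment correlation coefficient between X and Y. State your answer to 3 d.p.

-0.177

r = Cov(X,Y) / (s_X · s_Y) = -4.24 / (10.90 × 2.20)
  = -4.24 / 23.9800 ≈ -0.177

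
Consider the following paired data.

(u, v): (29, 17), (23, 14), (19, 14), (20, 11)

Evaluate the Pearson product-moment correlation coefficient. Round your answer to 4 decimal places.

0.8165

n = 4, Σu = 91, Σv = 56, Σu² = 2131, Σv² = 802, Σuv = 1301
nΣuv − ΣuΣv = 5204 − 5096 = 108
nΣu² − (Σu)² = 8524 − 8281 = 243; nΣv² − (Σv)² = 3208 − 3136 = 72
r = 108 / √(243 × 72) = 108 / 132.2724 ≈ 0.8165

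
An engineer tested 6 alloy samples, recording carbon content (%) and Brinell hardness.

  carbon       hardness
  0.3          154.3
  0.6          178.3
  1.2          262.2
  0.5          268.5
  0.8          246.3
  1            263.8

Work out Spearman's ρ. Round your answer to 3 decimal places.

0.371

Rank carbon: 1, 3, 6, 2, 4, 5
Rank hardness: 1, 2, 4, 6, 3, 5
d = rank(carbon) − rank(hardness): 0, 1, 2, -4, 1, 0; Σd² = 22
ρ = 1 − 6Σd² / [n(n²−1)] = 1 − 6×22 / (6×35) = 1 − 132/210 ≈ 0.371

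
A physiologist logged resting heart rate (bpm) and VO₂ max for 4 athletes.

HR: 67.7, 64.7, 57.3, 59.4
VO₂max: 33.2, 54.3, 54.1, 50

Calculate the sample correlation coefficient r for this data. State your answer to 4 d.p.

n = 4, Σx = 249.1, Σy = 191.6, Σx² = 15581.03, Σy² = 9477.54, Σxy = 11830.78
nΣxy − ΣxΣy = 47323.12 − 47727.56 = -404.44
nΣx² − (Σx)² = 62324.12 − 62050.81 = 273.31; nΣy² − (Σy)² = 37910.16 − 36710.56 = 1199.6
r = -404.44 / √(273.31 × 1199.6) = -404.44 / 572.5929 ≈ -0.7063

-0.7063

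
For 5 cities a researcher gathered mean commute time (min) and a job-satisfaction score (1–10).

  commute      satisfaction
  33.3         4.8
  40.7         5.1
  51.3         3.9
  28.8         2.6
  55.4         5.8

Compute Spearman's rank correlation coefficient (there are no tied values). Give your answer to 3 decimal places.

Rank commute: 2, 3, 4, 1, 5
Rank satisfaction: 3, 4, 2, 1, 5
d = rank(commute) − rank(satisfaction): -1, -1, 2, 0, 0; Σd² = 6
ρ = 1 − 6Σd² / [n(n²−1)] = 1 − 6×6 / (5×24) = 1 − 36/120 ≈ 0.700

0.700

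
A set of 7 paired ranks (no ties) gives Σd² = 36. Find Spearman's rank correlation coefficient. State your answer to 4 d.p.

0.3571

ρ = 1 − 6Σd² / [n(n²−1)] = 1 − 6×36 / (7×48)
  = 1 − 216/336 = 1 − 0.64286 ≈ 0.3571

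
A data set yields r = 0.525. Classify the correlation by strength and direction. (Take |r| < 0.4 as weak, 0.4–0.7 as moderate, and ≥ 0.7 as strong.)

moderate positive

r = 0.525 > 0 so the relationship is positive.
|r| = 0.525, which falls in the moderate range.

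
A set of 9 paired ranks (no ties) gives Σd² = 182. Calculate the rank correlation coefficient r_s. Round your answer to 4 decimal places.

-0.5167

ρ = 1 − 6Σd² / [n(n²−1)] = 1 − 6×182 / (9×80)
  = 1 − 1092/720 = 1 − 1.51667 ≈ -0.5167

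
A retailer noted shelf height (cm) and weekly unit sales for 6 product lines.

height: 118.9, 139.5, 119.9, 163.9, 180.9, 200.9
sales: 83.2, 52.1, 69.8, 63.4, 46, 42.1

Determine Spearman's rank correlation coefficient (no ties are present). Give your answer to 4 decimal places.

Rank height: 1, 3, 2, 4, 5, 6
Rank sales: 6, 3, 5, 4, 2, 1
d = rank(height) − rank(sales): -5, 0, -3, 0, 3, 5; Σd² = 68
ρ = 1 − 6Σd² / [n(n²−1)] = 1 − 6×68 / (6×35) = 1 − 408/210 ≈ -0.9429

-0.9429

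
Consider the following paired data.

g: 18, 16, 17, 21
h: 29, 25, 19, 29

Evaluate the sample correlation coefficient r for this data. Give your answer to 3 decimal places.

n = 4, Σg = 72, Σh = 102, Σg² = 1310, Σh² = 2668, Σgh = 1854
nΣgh − ΣgΣh = 7416 − 7344 = 72
nΣg² − (Σg)² = 5240 − 5184 = 56; nΣh² − (Σh)² = 10672 − 10404 = 268
r = 72 / √(56 × 268) = 72 / 122.5071 ≈ 0.588

0.588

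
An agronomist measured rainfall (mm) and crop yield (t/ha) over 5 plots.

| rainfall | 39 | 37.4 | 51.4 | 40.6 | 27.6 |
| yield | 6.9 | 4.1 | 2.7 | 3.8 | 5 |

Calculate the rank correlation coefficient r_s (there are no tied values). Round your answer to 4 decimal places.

-0.7000

Rank rainfall: 3, 2, 5, 4, 1
Rank yield: 5, 3, 1, 2, 4
d = rank(rainfall) − rank(yield): -2, -1, 4, 2, -3; Σd² = 34
ρ = 1 − 6Σd² / [n(n²−1)] = 1 − 6×34 / (5×24) = 1 − 204/120 ≈ -0.7000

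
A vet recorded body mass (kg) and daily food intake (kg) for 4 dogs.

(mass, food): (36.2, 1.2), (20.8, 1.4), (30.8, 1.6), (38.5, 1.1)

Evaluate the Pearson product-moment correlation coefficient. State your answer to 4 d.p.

n = 4, Σx = 126.3, Σy = 5.3, Σx² = 4173.97, Σy² = 7.17, Σxy = 164.19
nΣxy − ΣxΣy = 656.76 − 669.39 = -12.63
nΣx² − (Σx)² = 16695.88 − 15951.69 = 744.19; nΣy² − (Σy)² = 28.68 − 28.09 = 0.59
r = -12.63 / √(744.19 × 0.59) = -12.63 / 20.9540 ≈ -0.6027

-0.6027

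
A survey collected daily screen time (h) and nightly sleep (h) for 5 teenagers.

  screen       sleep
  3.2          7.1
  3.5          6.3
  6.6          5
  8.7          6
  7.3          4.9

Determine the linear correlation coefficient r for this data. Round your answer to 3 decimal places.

n = 5, Σx = 29.3, Σy = 29.3, Σx² = 195.03, Σy² = 175.11, Σxy = 165.74
nΣxy − ΣxΣy = 828.7 − 858.49 = -29.79
nΣx² − (Σx)² = 975.15 − 858.49 = 116.66; nΣy² − (Σy)² = 875.55 − 858.49 = 17.06
r = -29.79 / √(116.66 × 17.06) = -29.79 / 44.6119 ≈ -0.668

-0.668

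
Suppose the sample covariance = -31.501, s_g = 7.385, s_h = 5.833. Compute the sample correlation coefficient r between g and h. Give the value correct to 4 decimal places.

r = Cov(g,h) / (s_g · s_h) = -31.501 / (7.385 × 5.833)
  = -31.501 / 43.0767 ≈ -0.7313

-0.7313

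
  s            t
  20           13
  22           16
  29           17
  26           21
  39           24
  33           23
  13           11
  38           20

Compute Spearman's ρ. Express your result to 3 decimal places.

0.881

Rank s: 2, 3, 5, 4, 8, 6, 1, 7
Rank t: 2, 3, 4, 6, 8, 7, 1, 5
d = rank(s) − rank(t): 0, 0, 1, -2, 0, -1, 0, 2; Σd² = 10
ρ = 1 − 6Σd² / [n(n²−1)] = 1 − 6×10 / (8×63) = 1 − 60/504 ≈ 0.881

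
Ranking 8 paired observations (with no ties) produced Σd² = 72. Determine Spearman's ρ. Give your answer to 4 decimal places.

0.1429

ρ = 1 − 6Σd² / [n(n²−1)] = 1 − 6×72 / (8×63)
  = 1 − 432/504 = 1 − 0.85714 ≈ 0.1429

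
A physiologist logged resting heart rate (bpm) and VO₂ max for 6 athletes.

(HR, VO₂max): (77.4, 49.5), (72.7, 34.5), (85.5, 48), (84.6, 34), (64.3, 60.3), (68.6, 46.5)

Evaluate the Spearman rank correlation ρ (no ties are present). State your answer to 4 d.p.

-0.3714

Rank HR: 4, 3, 6, 5, 1, 2
Rank VO₂max: 5, 2, 4, 1, 6, 3
d = rank(HR) − rank(VO₂max): -1, 1, 2, 4, -5, -1; Σd² = 48
ρ = 1 − 6Σd² / [n(n²−1)] = 1 − 6×48 / (6×35) = 1 − 288/210 ≈ -0.3714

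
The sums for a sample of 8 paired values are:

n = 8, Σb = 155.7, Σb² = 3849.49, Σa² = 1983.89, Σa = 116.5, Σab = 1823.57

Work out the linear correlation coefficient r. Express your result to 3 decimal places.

r = (nΣab − ΣaΣb) / √[(nΣa² − (Σa)²)(nΣb² − (Σb)²)]
Numerator: 8×1823.57 − 116.5×155.7 = -3550.49
Denominator: √[(15871.12 − 13572.25)(30795.92 − 24242.49)] = √[2298.87 × 6553.43] = 3881.4280
r = -3550.49 / 3881.4280 ≈ -0.915

-0.915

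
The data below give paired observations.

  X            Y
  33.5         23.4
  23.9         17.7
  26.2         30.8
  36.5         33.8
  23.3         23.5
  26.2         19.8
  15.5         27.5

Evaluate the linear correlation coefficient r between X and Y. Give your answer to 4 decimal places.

0.3029

n = 7, ΣX = 185.1, ΣY = 176.5, ΣX² = 5181.73, ΣY² = 4652.47, ΣXY = 4740.15
nΣXY − ΣXΣY = 33181.05 − 32670.15 = 510.9
nΣX² − (ΣX)² = 36272.11 − 34262.01 = 2010.1; nΣY² − (ΣY)² = 32567.29 − 31152.25 = 1415.04
r = 510.9 / √(2010.1 × 1415.04) = 510.9 / 1686.5266 ≈ 0.3029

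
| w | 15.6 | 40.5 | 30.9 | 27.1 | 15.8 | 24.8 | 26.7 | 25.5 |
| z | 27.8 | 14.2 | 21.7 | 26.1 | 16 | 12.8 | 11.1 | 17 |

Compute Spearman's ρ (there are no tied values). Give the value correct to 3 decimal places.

Rank w: 1, 8, 7, 6, 2, 3, 5, 4
Rank z: 8, 3, 6, 7, 4, 2, 1, 5
d = rank(w) − rank(z): -7, 5, 1, -1, -2, 1, 4, -1; Σd² = 98
ρ = 1 − 6Σd² / [n(n²−1)] = 1 − 6×98 / (8×63) = 1 − 588/504 ≈ -0.167

-0.167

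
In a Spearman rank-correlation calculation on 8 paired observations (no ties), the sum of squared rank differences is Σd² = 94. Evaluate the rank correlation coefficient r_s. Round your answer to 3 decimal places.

-0.119

ρ = 1 − 6Σd² / [n(n²−1)] = 1 − 6×94 / (8×63)
  = 1 − 564/504 = 1 − 1.1190 ≈ -0.119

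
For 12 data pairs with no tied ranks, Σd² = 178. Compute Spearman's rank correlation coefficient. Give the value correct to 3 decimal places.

ρ = 1 − 6Σd² / [n(n²−1)] = 1 − 6×178 / (12×143)
  = 1 − 1068/1716 = 1 − 0.6224 ≈ 0.378

0.378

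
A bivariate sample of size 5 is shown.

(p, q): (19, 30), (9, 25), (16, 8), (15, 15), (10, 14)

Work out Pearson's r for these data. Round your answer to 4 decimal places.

n = 5, Σp = 69, Σq = 92, Σp² = 1023, Σq² = 2010, Σpq = 1288
nΣpq − ΣpΣq = 6440 − 6348 = 92
nΣp² − (Σp)² = 5115 − 4761 = 354; nΣq² − (Σq)² = 10050 − 8464 = 1586
r = 92 / √(354 × 1586) = 92 / 749.2957 ≈ 0.1228

0.1228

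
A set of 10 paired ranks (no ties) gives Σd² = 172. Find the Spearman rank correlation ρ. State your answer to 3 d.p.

-0.042

ρ = 1 − 6Σd² / [n(n²−1)] = 1 − 6×172 / (10×99)
  = 1 − 1032/990 = 1 − 1.0424 ≈ -0.042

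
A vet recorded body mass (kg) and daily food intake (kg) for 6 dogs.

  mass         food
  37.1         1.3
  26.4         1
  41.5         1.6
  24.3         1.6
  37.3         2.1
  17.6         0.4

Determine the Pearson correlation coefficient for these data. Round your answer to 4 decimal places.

0.7232

n = 6, Σx = 184.2, Σy = 8, Σx² = 6087.16, Σy² = 12.38, Σxy = 265.28
nΣxy − ΣxΣy = 1591.68 − 1473.6 = 118.08
nΣx² − (Σx)² = 36522.96 − 33929.64 = 2593.32; nΣy² − (Σy)² = 74.28 − 64 = 10.28
r = 118.08 / √(2593.32 × 10.28) = 118.08 / 163.2768 ≈ 0.7232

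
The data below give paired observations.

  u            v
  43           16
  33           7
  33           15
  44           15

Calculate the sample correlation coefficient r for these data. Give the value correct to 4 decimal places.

0.6116

n = 4, Σu = 153, Σv = 53, Σu² = 5963, Σv² = 755, Σuv = 2074
nΣuv − ΣuΣv = 8296 − 8109 = 187
nΣu² − (Σu)² = 23852 − 23409 = 443; nΣv² − (Σv)² = 3020 − 2809 = 211
r = 187 / √(443 × 211) = 187 / 305.7335 ≈ 0.6116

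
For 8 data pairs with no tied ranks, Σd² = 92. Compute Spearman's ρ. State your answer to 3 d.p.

-0.095

ρ = 1 − 6Σd² / [n(n²−1)] = 1 − 6×92 / (8×63)
  = 1 − 552/504 = 1 − 1.0952 ≈ -0.095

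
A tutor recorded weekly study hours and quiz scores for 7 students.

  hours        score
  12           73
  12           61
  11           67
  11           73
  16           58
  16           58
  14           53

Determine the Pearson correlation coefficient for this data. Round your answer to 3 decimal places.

-0.739

n = 7, Σx = 92, Σy = 443, Σx² = 1238, Σy² = 28405, Σxy = 5746
nΣxy − ΣxΣy = 40222 − 40756 = -534
nΣx² − (Σx)² = 8666 − 8464 = 202; nΣy² − (Σy)² = 198835 − 196249 = 2586
r = -534 / √(202 × 2586) = -534 / 722.7531 ≈ -0.739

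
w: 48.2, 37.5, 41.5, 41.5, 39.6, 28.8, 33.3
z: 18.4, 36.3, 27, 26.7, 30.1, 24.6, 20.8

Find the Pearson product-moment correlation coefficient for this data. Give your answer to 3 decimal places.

n = 7, Σw = 270.4, Σz = 183.9, Σw² = 10680.48, Σz² = 5041.95, Σwz = 7069.76
nΣwz − ΣwΣz = 49488.32 − 49726.56 = -238.24
nΣw² − (Σw)² = 74763.36 − 73116.16 = 1647.2; nΣz² − (Σz)² = 35293.65 − 33819.21 = 1474.44
r = -238.24 / √(1647.2 × 1474.44) = -238.24 / 1558.4279 ≈ -0.153

-0.153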